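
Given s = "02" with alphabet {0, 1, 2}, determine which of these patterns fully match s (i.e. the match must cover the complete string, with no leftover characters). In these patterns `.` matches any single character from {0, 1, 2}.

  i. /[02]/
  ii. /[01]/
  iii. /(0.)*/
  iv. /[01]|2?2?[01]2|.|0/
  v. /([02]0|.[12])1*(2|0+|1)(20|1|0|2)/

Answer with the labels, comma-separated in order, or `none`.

iii, iv

i → no match
ii → no match
iii → match
iv → match
v → no match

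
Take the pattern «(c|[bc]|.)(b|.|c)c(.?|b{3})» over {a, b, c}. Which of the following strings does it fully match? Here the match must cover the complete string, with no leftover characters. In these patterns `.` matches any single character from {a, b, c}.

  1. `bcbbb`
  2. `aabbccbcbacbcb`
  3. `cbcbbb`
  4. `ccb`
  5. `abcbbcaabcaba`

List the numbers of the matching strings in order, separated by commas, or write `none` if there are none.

1. `bcbbb` → no match
2 → no match
3. `cbcbbb` → match
4. `ccb` → no match
5 → no match

3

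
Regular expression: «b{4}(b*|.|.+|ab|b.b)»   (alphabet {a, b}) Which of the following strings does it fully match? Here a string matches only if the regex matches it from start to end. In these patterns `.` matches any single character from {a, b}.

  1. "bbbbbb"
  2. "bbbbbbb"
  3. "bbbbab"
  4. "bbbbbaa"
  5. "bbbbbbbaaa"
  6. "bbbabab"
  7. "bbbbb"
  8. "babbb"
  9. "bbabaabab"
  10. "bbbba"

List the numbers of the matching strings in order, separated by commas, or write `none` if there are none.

1, 2, 3, 4, 5, 7, 10

1 → match
2 → match
3 → match
4 → match
5 → match
6 → no match
7 → match
8 → no match
9 → no match
10 → match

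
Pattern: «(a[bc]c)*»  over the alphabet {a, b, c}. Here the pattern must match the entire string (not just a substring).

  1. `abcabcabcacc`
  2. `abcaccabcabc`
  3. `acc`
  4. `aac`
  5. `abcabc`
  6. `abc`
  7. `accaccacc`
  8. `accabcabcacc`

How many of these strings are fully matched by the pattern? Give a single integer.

7

1 → match
2 → match
3 → match
4 → no match
5 → match
6 → match
7 → match
8 → match
Total matched: 7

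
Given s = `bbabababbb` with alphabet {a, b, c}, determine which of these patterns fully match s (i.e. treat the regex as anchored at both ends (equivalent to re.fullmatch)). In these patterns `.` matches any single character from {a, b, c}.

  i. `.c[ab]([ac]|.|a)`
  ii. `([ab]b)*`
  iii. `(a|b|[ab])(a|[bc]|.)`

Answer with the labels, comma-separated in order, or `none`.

i → no match
ii → match
iii → no match

ii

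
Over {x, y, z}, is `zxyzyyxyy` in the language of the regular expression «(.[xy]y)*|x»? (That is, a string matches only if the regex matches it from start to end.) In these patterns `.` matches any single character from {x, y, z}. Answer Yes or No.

Yes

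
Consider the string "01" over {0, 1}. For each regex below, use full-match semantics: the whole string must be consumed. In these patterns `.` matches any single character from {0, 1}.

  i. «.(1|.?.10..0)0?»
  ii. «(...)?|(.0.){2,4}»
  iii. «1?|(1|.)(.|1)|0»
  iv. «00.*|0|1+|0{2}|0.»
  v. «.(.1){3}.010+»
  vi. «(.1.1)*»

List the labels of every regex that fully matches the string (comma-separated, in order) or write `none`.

i, iii, iv

i → match
ii → no match
iii → match
iv → match
v → no match — must end with "0"
vi → no match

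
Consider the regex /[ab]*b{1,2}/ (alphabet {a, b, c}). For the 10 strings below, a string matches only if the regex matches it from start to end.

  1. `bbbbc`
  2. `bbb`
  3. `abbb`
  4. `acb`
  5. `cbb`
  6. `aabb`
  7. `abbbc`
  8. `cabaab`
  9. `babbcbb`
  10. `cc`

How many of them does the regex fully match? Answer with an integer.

1. `bbbbc` → no match — must end with `b`
2. `bbb` → match
3. `abbb` → match
4. `acb` → no match
5. `cbb` → no match
6. `aabb` → match
7. `abbbc` → no match — must end with `b`
8. `cabaab` → no match
9. `babbcbb` → no match
10. `cc` → no match — must end with `b`
Total matched: 3

3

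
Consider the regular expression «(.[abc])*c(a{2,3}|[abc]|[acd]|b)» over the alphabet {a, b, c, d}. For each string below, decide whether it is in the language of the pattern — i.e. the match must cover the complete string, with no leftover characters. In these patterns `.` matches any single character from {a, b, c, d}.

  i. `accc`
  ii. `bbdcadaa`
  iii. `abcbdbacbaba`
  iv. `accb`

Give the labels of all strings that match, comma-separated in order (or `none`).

i, iv

i → match
ii → no match
iii → no match
iv → match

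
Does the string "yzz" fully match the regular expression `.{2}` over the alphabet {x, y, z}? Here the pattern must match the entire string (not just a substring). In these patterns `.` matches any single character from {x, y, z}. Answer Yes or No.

No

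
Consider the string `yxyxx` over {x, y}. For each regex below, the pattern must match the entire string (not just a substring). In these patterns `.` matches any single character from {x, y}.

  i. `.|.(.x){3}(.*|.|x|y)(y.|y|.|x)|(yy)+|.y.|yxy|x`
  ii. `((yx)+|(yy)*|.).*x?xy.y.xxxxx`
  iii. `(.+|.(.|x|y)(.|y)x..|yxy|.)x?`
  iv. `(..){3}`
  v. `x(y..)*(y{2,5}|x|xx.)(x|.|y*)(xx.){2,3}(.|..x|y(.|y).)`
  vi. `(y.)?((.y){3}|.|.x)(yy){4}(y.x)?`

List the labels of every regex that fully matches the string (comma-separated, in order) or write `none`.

i → no match
ii → no match — must end with `xxxxx`
iii → match
iv → no match
v → no match — must start with `x`
vi → no match

iii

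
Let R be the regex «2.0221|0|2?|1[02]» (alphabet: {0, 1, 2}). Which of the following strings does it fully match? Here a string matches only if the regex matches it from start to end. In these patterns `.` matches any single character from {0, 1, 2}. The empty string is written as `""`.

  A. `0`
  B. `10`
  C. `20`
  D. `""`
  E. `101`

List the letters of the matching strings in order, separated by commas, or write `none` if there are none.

A, B, D

A → match
B → match
C → no match
D → match
E → no match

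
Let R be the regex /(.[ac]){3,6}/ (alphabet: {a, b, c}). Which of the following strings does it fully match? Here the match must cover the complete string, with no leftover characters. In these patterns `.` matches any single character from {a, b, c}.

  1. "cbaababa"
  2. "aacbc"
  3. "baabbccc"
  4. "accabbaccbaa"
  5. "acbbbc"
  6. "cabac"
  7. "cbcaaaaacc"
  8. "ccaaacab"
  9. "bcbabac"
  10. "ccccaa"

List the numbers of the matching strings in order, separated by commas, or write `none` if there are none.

10

1 → no match
2 → no match
3 → no match
4 → no match
5 → no match
6 → no match
7 → no match
8 → no match
9 → no match
10 → match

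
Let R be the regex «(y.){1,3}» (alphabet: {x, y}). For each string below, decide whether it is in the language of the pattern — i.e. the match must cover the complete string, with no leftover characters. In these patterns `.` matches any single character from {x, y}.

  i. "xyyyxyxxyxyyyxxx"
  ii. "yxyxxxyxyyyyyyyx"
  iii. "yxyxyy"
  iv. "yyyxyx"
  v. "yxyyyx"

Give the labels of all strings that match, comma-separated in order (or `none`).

iii, iv, v

i → no match — must start with "y"
ii → no match
iii → match
iv → match
v → match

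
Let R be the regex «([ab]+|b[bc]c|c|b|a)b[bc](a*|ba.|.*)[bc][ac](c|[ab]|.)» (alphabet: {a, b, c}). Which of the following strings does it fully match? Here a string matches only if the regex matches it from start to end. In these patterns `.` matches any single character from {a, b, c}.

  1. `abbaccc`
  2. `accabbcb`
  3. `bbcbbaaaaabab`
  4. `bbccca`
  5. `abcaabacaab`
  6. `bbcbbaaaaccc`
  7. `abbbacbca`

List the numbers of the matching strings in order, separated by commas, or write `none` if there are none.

1, 3, 4, 6, 7

1 → match
2 → no match
3 → match
4 → match
5 → no match
6 → match
7 → match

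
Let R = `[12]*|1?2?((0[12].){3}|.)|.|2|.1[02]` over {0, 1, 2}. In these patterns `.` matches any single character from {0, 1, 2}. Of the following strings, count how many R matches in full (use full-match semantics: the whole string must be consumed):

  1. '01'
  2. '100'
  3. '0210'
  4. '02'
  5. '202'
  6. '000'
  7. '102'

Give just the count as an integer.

1. '01' → no match
2. '100' → no match
3. '0210' → no match
4. '02' → no match
5. '202' → no match
6. '000' → no match
7. '102' → no match
Total matched: 0

0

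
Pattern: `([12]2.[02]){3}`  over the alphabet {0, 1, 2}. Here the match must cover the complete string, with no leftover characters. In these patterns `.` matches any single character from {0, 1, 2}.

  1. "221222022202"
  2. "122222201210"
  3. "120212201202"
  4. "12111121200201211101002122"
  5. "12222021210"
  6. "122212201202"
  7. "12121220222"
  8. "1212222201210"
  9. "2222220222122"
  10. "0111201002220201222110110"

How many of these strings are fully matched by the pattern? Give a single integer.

1 → match
2 → match
3 → match
4 → no match
5 → no match
6 → match
7 → no match
8 → no match
9 → no match
10 → no match
Total matched: 4

4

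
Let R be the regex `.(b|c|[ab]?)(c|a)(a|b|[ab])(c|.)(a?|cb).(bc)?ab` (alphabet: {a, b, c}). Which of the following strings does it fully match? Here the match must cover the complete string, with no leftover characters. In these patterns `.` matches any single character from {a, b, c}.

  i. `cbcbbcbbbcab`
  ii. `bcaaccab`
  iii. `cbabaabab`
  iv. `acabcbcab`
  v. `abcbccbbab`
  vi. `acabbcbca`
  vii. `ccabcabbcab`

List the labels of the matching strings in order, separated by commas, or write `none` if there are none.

i, ii, iii, iv, v, vii

i. `cbcbbcbbbcab` → match
ii. `bcaaccab` → match
iii. `cbabaabab` → match
iv. `acabcbcab` → match
v. `abcbccbbab` → match
vi. `acabbcbca` → no match — must end with `ab`
vii. `ccabcabbcab` → match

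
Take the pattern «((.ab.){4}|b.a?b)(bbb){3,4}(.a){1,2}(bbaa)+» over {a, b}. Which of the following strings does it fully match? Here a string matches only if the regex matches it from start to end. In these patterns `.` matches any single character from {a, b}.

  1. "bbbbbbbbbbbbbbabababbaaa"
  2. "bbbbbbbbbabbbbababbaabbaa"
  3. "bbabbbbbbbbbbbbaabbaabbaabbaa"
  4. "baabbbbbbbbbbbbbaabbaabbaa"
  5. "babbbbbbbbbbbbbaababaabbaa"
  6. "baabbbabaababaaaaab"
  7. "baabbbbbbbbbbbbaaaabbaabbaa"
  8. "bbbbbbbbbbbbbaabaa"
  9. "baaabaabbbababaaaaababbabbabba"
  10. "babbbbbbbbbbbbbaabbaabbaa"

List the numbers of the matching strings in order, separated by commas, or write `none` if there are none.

1 → no match — must end with "bbaa"
2 → no match
3 → no match
4 → match
5 → no match
6 → no match — must end with "bbaa"
7 → no match
8 → no match — must end with "bbaa"
9 → no match — must end with "bbaa"
10 → match

4, 10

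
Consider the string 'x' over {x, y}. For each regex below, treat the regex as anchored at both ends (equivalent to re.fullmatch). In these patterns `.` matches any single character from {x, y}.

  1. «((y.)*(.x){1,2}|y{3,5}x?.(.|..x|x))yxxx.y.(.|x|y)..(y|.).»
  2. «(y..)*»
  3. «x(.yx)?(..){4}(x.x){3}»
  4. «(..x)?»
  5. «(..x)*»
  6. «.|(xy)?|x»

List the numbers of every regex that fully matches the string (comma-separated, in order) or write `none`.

6

1 → no match
2 → no match
3 → no match
4 → no match
5 → no match
6 → match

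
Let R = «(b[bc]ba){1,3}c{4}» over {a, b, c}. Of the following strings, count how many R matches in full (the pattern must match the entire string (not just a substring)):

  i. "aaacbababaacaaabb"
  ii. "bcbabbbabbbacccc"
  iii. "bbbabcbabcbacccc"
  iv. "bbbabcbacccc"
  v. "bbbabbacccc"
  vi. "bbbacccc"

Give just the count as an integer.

i → no match — must start with "b"
ii → match
iii → match
iv. "bbbabcbacccc" → match
v. "bbbabbacccc" → no match
vi. "bbbacccc" → match
Total matched: 4

4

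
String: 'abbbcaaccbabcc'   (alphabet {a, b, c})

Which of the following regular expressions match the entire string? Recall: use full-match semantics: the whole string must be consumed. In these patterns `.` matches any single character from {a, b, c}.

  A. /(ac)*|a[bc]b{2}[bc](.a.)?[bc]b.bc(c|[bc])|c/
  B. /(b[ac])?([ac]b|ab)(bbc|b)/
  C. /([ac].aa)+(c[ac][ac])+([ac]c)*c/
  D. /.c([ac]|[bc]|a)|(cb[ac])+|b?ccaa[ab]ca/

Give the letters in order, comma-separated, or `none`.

A → match
B → no match
C → no match
D → no match

A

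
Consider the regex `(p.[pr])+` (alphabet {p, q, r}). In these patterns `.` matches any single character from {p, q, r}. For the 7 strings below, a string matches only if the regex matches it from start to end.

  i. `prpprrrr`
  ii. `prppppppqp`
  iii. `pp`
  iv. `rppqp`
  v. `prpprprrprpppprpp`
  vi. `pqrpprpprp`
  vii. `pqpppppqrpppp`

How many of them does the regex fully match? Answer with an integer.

0

i → no match
ii → no match
iii → no match
iv → no match — must start with `p`
v → no match
vi → no match
vii → no match
Total matched: 0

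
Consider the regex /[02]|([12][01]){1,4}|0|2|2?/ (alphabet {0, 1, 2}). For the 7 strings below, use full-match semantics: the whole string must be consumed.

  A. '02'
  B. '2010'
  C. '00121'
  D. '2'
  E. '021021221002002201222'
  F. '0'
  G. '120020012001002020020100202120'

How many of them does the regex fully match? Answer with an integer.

3

A → no match
B → match
C → no match
D → match
E → no match
F → match
G → no match
Total matched: 3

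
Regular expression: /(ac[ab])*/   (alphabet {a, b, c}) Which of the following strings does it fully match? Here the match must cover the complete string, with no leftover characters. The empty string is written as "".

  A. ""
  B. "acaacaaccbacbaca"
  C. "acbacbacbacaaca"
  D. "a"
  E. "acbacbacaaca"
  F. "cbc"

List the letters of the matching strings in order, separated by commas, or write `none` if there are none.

A → match
B → no match
C → match
D → no match
E → match
F → no match

A, C, E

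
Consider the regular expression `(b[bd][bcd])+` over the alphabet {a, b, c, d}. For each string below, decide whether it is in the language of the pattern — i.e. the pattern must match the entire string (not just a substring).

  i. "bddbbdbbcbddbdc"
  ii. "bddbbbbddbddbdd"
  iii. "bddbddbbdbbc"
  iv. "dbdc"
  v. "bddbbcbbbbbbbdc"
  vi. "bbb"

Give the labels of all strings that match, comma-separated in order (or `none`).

i, ii, iii, v, vi

i → match
ii → match
iii → match
iv → no match — must start with "b"
v → match
vi → match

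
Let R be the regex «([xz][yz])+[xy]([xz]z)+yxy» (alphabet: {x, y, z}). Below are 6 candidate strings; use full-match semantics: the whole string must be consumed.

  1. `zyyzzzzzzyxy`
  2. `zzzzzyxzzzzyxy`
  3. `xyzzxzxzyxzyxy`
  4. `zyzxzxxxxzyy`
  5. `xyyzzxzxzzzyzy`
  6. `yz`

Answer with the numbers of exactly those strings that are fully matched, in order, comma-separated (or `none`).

1. `zyyzzzzzzyxy` → match
2 → match
3 → match
4. `zyzxzxxxxzyy` → no match — must end with `zyxy`
5 → no match — must end with `zyxy`
6. `yz` → no match — must end with `zyxy`

1, 2, 3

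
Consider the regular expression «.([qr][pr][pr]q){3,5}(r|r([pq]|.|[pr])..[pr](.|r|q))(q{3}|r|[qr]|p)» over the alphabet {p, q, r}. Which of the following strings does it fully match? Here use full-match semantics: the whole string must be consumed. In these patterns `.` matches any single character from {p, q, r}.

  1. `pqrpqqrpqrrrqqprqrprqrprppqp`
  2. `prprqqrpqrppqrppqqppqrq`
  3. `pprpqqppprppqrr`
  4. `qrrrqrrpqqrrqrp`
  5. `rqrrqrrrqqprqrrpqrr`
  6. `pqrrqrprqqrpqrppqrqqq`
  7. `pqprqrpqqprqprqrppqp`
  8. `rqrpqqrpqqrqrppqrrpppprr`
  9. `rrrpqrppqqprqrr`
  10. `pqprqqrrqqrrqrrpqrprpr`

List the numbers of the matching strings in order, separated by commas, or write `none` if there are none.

1 → match
2 → match
3 → no match
4 → match
5 → match
6 → match
7 → no match
8 → no match
9 → match
10 → no match

1, 2, 4, 5, 6, 9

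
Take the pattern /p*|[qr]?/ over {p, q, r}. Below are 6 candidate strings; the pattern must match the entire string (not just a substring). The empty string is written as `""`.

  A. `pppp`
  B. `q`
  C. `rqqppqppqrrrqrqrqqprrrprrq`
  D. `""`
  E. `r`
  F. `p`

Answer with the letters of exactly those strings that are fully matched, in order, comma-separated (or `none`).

A, B, D, E, F

A → match
B → match
C → no match
D → match
E → match
F → match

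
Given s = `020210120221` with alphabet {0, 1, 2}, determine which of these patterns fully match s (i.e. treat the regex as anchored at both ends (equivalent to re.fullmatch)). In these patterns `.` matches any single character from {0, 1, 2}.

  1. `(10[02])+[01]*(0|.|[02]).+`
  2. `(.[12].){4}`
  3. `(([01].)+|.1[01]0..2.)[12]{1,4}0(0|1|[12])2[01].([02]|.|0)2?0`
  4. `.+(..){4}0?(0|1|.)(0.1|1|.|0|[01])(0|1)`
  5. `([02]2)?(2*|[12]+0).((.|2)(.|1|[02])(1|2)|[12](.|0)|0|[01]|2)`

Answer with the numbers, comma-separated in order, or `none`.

2, 4

1 → no match — must start with `10`
2 → match
3 → no match — must end with `0`
4 → match
5 → no match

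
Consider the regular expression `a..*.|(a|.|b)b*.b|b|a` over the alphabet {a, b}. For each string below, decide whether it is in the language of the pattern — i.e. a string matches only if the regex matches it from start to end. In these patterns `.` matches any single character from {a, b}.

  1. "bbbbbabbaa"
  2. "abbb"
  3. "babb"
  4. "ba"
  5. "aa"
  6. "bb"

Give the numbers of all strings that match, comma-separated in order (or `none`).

2

1. "bbbbbabbaa" → no match
2. "abbb" → match
3. "babb" → no match
4. "ba" → no match
5. "aa" → no match
6. "bb" → no match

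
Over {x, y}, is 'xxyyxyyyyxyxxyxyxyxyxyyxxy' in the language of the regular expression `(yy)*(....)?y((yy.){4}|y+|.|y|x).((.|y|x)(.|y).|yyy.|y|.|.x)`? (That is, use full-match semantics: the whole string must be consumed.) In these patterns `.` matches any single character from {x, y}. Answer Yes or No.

No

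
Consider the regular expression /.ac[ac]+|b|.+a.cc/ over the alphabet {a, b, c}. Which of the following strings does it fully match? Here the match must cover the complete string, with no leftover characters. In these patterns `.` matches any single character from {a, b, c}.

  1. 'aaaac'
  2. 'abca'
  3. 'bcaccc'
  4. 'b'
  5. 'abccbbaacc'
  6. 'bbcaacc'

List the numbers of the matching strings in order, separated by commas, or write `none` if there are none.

3, 4, 5, 6

1 → no match
2 → no match
3 → match
4 → match
5 → match
6 → match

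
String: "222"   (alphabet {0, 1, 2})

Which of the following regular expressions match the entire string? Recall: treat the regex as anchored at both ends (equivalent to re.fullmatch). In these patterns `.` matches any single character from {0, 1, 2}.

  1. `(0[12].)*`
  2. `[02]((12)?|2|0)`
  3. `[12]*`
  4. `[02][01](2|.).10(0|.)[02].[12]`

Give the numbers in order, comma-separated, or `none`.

1 → no match
2 → no match
3 → match
4 → no match

3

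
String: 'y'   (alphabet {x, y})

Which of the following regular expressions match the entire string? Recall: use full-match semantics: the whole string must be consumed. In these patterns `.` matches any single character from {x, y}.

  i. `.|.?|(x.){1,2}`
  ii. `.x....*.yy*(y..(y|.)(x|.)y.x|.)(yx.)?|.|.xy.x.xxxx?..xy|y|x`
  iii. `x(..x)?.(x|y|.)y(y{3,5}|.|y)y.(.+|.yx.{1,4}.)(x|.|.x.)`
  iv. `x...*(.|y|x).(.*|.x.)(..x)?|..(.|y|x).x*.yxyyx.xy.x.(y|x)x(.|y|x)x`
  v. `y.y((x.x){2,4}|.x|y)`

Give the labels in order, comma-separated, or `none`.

i, ii

i → match
ii → match
iii → no match — must start with 'x'
iv → no match
v → no match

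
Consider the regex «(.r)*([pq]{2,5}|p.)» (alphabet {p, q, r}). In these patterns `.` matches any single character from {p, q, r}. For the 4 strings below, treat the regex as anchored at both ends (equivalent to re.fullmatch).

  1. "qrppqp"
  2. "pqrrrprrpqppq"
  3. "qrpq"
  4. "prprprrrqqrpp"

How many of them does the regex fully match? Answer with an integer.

2

1. "qrppqp" → match
2 → no match
3. "qrpq" → match
4 → no match
Total matched: 2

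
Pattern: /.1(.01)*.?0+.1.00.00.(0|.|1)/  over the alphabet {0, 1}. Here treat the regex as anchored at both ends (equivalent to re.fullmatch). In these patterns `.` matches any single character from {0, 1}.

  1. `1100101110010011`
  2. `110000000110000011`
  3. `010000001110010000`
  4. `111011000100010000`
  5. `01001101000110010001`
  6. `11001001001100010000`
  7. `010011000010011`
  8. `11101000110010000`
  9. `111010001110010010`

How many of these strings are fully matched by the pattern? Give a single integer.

1 → match
2 → match
3 → match
4 → match
5 → match
6 → match
7 → no match
8 → match
9 → match
Total matched: 8

8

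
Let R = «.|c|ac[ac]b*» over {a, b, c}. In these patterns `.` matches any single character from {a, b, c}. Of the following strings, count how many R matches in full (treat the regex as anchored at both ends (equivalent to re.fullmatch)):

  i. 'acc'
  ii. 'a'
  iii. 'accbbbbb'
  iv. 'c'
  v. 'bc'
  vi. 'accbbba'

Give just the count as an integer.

4

i → match
ii → match
iii → match
iv → match
v → no match
vi → no match
Total matched: 4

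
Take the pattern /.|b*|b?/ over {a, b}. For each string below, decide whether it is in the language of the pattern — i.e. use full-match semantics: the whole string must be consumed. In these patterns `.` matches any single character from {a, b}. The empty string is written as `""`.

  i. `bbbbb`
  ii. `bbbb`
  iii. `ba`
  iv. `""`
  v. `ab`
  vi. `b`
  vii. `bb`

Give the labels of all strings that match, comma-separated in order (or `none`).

i, ii, iv, vi, vii

i → match
ii → match
iii → no match
iv → match
v → no match
vi → match
vii → match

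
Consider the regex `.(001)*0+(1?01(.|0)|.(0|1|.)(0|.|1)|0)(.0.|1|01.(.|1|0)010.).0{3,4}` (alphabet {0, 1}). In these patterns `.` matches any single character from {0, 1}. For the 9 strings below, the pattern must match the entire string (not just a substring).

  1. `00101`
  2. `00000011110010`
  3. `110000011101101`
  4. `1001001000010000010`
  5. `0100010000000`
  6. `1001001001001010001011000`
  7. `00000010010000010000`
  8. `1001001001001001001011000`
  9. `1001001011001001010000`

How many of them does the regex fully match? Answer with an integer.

1 → no match — must end with `0`
2 → no match
3 → no match — must end with `0`
4 → no match
5 → no match
6 → no match
7 → no match
8 → match
9 → no match
Total matched: 1

1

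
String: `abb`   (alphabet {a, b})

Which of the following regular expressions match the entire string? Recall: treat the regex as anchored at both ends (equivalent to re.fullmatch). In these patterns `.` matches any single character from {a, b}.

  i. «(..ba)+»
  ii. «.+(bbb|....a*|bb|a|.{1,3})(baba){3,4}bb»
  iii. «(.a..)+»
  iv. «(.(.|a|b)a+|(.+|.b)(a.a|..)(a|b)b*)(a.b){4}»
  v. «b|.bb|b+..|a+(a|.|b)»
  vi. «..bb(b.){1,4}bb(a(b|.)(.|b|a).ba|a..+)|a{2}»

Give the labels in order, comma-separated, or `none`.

i → no match — must end with `ba`
ii → no match — must end with `bababb`
iii → no match
iv → no match
v → match
vi → no match

v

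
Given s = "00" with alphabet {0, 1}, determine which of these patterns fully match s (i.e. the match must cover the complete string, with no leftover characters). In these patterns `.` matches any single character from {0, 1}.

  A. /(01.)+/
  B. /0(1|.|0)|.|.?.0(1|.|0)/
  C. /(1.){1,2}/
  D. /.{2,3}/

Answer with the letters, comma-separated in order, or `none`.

B, D

A → no match — must start with "01"
B → match
C → no match — must start with "1"
D → match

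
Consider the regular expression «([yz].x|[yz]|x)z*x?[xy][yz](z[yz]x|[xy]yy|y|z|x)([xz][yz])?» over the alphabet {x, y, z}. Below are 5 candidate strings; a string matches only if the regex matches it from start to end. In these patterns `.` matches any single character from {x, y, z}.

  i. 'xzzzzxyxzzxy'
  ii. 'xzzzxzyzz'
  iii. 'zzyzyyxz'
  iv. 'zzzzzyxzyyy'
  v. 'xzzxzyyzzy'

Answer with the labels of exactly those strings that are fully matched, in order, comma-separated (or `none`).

i. 'xzzzzxyxzzxy' → no match
ii. 'xzzzxzyzz' → match
iii. 'zzyzyyxz' → no match
iv. 'zzzzzyxzyyy' → no match
v. 'xzzxzyyzzy' → no match

ii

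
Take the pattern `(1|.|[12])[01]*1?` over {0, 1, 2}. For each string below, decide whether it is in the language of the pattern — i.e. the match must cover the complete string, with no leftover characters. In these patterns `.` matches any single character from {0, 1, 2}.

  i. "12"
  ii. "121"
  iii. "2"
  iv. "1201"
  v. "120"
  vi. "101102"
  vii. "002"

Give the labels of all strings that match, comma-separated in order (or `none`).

i → no match
ii → no match
iii → match
iv → no match
v → no match
vi → no match
vii → no match

iii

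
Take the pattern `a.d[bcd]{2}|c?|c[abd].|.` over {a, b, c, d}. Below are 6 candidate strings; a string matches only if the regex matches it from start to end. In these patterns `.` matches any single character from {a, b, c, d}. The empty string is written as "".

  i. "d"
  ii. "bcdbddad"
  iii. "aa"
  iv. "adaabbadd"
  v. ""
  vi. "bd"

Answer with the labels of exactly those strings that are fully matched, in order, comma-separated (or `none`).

i → match
ii → no match
iii → no match
iv → no match
v → match
vi → no match

i, v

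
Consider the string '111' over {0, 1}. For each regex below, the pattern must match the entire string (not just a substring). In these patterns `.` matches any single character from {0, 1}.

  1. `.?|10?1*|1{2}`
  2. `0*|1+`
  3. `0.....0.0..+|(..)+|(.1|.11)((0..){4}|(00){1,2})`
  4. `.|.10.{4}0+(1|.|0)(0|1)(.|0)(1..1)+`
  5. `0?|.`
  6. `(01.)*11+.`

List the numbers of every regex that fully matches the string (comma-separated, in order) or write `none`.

1, 2, 6

1 → match
2 → match
3 → no match
4 → no match
5 → no match
6 → match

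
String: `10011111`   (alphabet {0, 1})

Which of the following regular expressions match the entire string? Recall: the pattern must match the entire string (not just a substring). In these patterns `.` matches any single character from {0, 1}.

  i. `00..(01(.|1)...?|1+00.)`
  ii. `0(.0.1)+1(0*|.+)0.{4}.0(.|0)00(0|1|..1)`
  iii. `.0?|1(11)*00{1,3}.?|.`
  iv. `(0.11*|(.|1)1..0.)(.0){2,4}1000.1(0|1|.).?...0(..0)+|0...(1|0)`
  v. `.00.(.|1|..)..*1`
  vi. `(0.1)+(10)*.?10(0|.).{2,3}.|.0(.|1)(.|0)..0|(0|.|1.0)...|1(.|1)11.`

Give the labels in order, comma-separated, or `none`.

v

i → no match — must start with `00`
ii → no match — must start with `0`
iii → no match
iv → no match
v → match
vi → no match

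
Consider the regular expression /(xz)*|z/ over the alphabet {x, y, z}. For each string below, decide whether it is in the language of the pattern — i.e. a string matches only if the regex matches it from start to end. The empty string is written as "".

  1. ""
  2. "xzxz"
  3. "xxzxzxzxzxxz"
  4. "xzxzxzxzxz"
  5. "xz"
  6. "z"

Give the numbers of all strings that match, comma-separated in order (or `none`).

1 → match
2 → match
3 → no match
4 → match
5 → match
6 → match

1, 2, 4, 5, 6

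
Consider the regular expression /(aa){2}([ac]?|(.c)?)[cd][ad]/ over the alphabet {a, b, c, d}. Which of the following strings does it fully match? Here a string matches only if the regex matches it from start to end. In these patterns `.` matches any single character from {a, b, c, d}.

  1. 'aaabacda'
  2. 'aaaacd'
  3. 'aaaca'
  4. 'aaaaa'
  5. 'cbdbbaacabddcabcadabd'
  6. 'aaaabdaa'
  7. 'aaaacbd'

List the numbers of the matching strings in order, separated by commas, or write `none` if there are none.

2

1 → no match
2 → match
3 → no match
4 → no match
5 → no match — must start with 'aa'
6 → no match
7 → no match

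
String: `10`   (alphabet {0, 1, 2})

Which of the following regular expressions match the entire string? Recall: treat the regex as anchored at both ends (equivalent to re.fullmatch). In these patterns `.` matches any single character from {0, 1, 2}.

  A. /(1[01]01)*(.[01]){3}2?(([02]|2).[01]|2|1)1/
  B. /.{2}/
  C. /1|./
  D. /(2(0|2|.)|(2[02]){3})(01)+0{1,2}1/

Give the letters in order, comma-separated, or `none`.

B

A → no match — must end with `1`
B → match
C → no match
D → no match — must start with `2`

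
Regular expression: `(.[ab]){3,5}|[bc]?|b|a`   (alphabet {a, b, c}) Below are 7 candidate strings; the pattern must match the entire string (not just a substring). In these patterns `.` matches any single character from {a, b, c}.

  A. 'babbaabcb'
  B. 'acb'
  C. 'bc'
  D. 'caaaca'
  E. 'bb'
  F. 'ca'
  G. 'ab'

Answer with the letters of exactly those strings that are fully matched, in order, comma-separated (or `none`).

D

A → no match
B → no match
C → no match
D → match
E → no match
F → no match
G → no match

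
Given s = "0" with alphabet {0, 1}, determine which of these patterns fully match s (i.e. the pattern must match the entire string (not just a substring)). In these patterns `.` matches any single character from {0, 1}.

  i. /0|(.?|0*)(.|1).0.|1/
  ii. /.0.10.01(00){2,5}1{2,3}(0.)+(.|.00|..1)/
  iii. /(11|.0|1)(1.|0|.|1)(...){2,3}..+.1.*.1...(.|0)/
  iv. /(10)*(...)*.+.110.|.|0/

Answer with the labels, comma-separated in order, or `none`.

i → match
ii → no match
iii → no match
iv → match

i, iv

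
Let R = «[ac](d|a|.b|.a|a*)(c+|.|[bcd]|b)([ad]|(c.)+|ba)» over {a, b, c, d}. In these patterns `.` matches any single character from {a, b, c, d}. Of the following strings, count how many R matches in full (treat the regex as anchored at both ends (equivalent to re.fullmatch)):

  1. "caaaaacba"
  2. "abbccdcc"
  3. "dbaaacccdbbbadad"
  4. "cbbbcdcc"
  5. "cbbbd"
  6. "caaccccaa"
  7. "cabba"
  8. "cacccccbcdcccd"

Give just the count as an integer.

1 → match
2 → match
3 → no match
4 → match
5 → match
6 → no match
7 → match
8 → match
Total matched: 6

6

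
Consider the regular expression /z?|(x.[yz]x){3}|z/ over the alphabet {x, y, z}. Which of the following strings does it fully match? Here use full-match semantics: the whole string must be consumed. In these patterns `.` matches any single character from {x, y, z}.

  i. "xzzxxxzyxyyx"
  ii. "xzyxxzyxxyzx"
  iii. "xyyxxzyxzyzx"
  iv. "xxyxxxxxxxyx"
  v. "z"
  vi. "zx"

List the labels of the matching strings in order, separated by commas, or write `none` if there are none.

ii, v

i → no match
ii → match
iii → no match
iv → no match
v → match
vi → no match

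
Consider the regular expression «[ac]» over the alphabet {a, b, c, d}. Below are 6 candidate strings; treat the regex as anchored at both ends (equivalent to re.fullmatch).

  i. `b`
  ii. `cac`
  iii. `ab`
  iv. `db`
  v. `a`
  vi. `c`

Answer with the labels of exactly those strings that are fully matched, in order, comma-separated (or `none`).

i → no match
ii → no match
iii → no match
iv → no match
v → match
vi → match

v, vi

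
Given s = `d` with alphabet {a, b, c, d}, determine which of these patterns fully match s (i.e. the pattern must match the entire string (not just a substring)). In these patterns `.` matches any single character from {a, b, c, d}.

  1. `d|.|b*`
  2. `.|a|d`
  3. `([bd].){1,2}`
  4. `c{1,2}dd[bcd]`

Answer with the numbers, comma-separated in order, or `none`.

1, 2

1 → match
2 → match
3 → no match
4 → no match — must start with `c`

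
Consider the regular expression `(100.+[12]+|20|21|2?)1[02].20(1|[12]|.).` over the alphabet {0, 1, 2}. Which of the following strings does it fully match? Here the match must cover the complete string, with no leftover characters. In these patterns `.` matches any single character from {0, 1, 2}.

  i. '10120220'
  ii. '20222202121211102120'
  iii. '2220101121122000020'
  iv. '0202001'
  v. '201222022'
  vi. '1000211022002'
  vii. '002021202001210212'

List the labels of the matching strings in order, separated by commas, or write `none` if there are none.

i → no match
ii → no match
iii → no match
iv → no match
v → match
vi → match
vii → no match

v, vi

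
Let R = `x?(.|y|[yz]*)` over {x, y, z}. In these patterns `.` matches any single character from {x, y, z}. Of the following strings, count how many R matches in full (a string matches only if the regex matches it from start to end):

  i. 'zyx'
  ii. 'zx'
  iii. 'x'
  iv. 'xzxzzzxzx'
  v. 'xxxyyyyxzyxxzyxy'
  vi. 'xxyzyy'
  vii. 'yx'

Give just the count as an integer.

i → no match
ii → no match
iii → match
iv → no match
v → no match
vi → no match
vii → no match
Total matched: 1

1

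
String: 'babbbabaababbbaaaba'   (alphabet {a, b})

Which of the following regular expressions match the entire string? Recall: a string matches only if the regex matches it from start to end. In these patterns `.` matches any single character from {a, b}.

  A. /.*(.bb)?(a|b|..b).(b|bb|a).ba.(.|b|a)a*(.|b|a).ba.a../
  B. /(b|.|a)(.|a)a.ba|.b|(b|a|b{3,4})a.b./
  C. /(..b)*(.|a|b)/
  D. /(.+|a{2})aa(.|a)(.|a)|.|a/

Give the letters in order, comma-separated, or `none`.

A, D

A → match
B → no match
C → no match
D → match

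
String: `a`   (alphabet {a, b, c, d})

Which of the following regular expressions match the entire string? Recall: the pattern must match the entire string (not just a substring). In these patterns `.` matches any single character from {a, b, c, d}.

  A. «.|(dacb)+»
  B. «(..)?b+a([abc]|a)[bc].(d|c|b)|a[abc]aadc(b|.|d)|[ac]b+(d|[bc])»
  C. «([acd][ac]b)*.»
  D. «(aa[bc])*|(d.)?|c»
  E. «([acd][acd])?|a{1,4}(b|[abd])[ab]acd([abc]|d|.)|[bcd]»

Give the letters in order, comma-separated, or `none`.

A, C

A → match
B → no match
C → match
D → no match
E → no match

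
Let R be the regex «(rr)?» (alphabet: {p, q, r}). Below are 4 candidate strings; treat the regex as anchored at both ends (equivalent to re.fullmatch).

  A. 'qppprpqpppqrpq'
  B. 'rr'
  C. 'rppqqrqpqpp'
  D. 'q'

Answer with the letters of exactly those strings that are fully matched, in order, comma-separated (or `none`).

A → no match
B → match
C → no match
D → no match

B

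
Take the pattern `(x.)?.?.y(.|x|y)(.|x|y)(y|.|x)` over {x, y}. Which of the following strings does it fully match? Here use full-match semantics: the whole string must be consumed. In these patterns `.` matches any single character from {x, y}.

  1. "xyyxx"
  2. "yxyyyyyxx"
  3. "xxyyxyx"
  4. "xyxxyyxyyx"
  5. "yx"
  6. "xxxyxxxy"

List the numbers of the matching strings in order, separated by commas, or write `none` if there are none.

1, 3

1 → match
2 → no match
3 → match
4 → no match
5 → no match
6 → no match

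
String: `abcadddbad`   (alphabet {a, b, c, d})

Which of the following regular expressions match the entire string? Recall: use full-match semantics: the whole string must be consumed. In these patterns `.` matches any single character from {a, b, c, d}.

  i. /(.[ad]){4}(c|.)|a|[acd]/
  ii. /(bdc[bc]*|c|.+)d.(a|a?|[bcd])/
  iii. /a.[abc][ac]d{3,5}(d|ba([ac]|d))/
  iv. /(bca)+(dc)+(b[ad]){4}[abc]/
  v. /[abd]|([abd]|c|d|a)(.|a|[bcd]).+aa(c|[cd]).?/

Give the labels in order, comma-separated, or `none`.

i → no match
ii → no match
iii → match
iv → no match — must start with `bca`
v → no match

iii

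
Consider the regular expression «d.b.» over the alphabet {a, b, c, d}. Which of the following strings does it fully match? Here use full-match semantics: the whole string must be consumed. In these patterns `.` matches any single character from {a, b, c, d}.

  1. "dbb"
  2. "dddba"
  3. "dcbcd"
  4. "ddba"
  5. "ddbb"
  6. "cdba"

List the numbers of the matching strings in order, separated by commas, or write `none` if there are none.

4, 5

1 → no match
2 → no match
3 → no match
4 → match
5 → match
6 → no match — must start with "d"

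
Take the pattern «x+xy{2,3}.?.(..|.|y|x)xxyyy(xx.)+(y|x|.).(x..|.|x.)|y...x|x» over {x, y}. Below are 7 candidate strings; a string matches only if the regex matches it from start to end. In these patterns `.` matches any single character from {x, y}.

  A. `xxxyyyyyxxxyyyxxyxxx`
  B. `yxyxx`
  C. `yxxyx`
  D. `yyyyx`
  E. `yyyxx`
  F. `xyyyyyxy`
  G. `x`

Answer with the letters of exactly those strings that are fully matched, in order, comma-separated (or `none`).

A → match
B → match
C → match
D → match
E → match
F → no match
G → match

A, B, C, D, E, G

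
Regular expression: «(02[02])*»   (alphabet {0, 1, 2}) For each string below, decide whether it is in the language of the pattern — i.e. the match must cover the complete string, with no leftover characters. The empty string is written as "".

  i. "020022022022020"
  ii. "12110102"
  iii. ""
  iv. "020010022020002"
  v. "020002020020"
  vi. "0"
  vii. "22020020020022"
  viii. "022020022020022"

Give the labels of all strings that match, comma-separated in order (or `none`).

i → match
ii → no match
iii → match
iv → no match
v → no match
vi → no match
vii → no match
viii → match

i, iii, viii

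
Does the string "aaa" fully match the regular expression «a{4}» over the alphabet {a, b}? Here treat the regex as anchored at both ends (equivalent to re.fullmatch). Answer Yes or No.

No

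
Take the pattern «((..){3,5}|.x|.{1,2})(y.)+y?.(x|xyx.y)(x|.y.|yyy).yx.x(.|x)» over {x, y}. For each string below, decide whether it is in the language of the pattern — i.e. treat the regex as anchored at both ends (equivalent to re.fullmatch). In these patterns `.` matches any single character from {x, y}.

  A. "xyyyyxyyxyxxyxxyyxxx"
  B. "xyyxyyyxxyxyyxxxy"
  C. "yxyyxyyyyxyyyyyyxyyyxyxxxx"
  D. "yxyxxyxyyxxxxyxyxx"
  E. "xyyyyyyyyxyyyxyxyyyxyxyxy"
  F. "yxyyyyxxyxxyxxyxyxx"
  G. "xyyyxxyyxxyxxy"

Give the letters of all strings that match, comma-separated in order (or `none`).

B, C, E, F

A → no match
B → match
C → match
D → no match
E → match
F → match
G → no match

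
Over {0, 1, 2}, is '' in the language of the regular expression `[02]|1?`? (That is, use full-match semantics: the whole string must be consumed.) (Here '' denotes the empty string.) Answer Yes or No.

Yes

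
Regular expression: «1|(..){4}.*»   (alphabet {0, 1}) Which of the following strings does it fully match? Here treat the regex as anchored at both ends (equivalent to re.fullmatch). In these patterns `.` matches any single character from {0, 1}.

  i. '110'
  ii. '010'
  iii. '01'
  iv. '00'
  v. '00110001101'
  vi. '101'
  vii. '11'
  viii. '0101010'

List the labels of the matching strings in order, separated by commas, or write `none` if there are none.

v

i → no match
ii → no match
iii → no match
iv → no match
v → match
vi → no match
vii → no match
viii → no match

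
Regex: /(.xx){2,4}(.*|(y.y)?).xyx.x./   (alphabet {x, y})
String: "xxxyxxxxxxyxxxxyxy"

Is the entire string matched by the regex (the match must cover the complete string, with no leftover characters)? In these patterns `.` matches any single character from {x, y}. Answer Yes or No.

No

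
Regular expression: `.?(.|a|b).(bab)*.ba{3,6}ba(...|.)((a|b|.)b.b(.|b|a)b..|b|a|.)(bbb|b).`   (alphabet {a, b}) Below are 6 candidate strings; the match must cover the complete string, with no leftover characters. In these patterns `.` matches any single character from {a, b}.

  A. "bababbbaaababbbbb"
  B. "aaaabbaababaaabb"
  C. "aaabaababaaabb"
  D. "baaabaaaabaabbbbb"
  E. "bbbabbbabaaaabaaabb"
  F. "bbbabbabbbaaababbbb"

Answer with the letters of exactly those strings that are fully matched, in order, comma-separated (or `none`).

D, F

A → no match
B → no match
C → no match
D → match
E → no match
F → match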